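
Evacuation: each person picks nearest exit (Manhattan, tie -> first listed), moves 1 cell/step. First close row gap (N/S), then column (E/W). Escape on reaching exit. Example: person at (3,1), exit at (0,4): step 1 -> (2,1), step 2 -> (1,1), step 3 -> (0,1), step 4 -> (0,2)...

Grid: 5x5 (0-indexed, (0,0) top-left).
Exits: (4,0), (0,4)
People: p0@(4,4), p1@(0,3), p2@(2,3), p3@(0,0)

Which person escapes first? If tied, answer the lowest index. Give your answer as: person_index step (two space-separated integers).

Step 1: p0:(4,4)->(4,3) | p1:(0,3)->(0,4)->EXIT | p2:(2,3)->(1,3) | p3:(0,0)->(1,0)
Step 2: p0:(4,3)->(4,2) | p1:escaped | p2:(1,3)->(0,3) | p3:(1,0)->(2,0)
Step 3: p0:(4,2)->(4,1) | p1:escaped | p2:(0,3)->(0,4)->EXIT | p3:(2,0)->(3,0)
Step 4: p0:(4,1)->(4,0)->EXIT | p1:escaped | p2:escaped | p3:(3,0)->(4,0)->EXIT
Exit steps: [4, 1, 3, 4]
First to escape: p1 at step 1

Answer: 1 1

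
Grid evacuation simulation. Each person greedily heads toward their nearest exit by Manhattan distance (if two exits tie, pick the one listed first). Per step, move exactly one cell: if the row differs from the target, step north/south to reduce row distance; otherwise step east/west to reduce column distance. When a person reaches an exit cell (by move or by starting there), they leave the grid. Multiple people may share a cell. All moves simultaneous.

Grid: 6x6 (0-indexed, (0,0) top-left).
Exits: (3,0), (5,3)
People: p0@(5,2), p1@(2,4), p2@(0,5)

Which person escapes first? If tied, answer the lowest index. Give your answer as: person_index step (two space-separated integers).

Step 1: p0:(5,2)->(5,3)->EXIT | p1:(2,4)->(3,4) | p2:(0,5)->(1,5)
Step 2: p0:escaped | p1:(3,4)->(4,4) | p2:(1,5)->(2,5)
Step 3: p0:escaped | p1:(4,4)->(5,4) | p2:(2,5)->(3,5)
Step 4: p0:escaped | p1:(5,4)->(5,3)->EXIT | p2:(3,5)->(4,5)
Step 5: p0:escaped | p1:escaped | p2:(4,5)->(5,5)
Step 6: p0:escaped | p1:escaped | p2:(5,5)->(5,4)
Step 7: p0:escaped | p1:escaped | p2:(5,4)->(5,3)->EXIT
Exit steps: [1, 4, 7]
First to escape: p0 at step 1

Answer: 0 1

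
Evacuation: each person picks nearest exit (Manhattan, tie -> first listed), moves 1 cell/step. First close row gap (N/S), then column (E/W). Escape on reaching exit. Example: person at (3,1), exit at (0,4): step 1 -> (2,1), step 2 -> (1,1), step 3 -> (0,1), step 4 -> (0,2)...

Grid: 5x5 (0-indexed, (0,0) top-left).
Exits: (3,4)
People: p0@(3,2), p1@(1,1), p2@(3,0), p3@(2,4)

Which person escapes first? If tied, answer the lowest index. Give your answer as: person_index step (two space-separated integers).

Step 1: p0:(3,2)->(3,3) | p1:(1,1)->(2,1) | p2:(3,0)->(3,1) | p3:(2,4)->(3,4)->EXIT
Step 2: p0:(3,3)->(3,4)->EXIT | p1:(2,1)->(3,1) | p2:(3,1)->(3,2) | p3:escaped
Step 3: p0:escaped | p1:(3,1)->(3,2) | p2:(3,2)->(3,3) | p3:escaped
Step 4: p0:escaped | p1:(3,2)->(3,3) | p2:(3,3)->(3,4)->EXIT | p3:escaped
Step 5: p0:escaped | p1:(3,3)->(3,4)->EXIT | p2:escaped | p3:escaped
Exit steps: [2, 5, 4, 1]
First to escape: p3 at step 1

Answer: 3 1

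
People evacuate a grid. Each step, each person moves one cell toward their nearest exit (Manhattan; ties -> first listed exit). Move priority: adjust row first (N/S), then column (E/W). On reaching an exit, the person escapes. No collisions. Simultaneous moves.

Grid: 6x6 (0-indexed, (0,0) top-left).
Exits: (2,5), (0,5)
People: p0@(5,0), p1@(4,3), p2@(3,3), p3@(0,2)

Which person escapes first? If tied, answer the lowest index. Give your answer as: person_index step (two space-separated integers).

Step 1: p0:(5,0)->(4,0) | p1:(4,3)->(3,3) | p2:(3,3)->(2,3) | p3:(0,2)->(0,3)
Step 2: p0:(4,0)->(3,0) | p1:(3,3)->(2,3) | p2:(2,3)->(2,4) | p3:(0,3)->(0,4)
Step 3: p0:(3,0)->(2,0) | p1:(2,3)->(2,4) | p2:(2,4)->(2,5)->EXIT | p3:(0,4)->(0,5)->EXIT
Step 4: p0:(2,0)->(2,1) | p1:(2,4)->(2,5)->EXIT | p2:escaped | p3:escaped
Step 5: p0:(2,1)->(2,2) | p1:escaped | p2:escaped | p3:escaped
Step 6: p0:(2,2)->(2,3) | p1:escaped | p2:escaped | p3:escaped
Step 7: p0:(2,3)->(2,4) | p1:escaped | p2:escaped | p3:escaped
Step 8: p0:(2,4)->(2,5)->EXIT | p1:escaped | p2:escaped | p3:escaped
Exit steps: [8, 4, 3, 3]
First to escape: p2 at step 3

Answer: 2 3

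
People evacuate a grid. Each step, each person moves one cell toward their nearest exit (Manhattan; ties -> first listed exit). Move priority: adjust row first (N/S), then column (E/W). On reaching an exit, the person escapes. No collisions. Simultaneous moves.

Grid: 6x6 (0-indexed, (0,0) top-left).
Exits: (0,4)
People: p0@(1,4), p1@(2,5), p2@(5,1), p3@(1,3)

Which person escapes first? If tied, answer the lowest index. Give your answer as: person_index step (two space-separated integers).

Step 1: p0:(1,4)->(0,4)->EXIT | p1:(2,5)->(1,5) | p2:(5,1)->(4,1) | p3:(1,3)->(0,3)
Step 2: p0:escaped | p1:(1,5)->(0,5) | p2:(4,1)->(3,1) | p3:(0,3)->(0,4)->EXIT
Step 3: p0:escaped | p1:(0,5)->(0,4)->EXIT | p2:(3,1)->(2,1) | p3:escaped
Step 4: p0:escaped | p1:escaped | p2:(2,1)->(1,1) | p3:escaped
Step 5: p0:escaped | p1:escaped | p2:(1,1)->(0,1) | p3:escaped
Step 6: p0:escaped | p1:escaped | p2:(0,1)->(0,2) | p3:escaped
Step 7: p0:escaped | p1:escaped | p2:(0,2)->(0,3) | p3:escaped
Step 8: p0:escaped | p1:escaped | p2:(0,3)->(0,4)->EXIT | p3:escaped
Exit steps: [1, 3, 8, 2]
First to escape: p0 at step 1

Answer: 0 1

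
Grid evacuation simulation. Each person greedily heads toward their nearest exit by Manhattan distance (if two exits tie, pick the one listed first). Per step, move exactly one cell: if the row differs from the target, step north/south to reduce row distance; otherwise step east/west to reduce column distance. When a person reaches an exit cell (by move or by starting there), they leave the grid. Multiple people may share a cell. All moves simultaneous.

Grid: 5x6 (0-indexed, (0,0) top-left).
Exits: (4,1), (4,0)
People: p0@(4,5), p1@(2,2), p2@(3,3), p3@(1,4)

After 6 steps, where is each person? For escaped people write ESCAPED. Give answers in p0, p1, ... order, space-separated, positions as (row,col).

Step 1: p0:(4,5)->(4,4) | p1:(2,2)->(3,2) | p2:(3,3)->(4,3) | p3:(1,4)->(2,4)
Step 2: p0:(4,4)->(4,3) | p1:(3,2)->(4,2) | p2:(4,3)->(4,2) | p3:(2,4)->(3,4)
Step 3: p0:(4,3)->(4,2) | p1:(4,2)->(4,1)->EXIT | p2:(4,2)->(4,1)->EXIT | p3:(3,4)->(4,4)
Step 4: p0:(4,2)->(4,1)->EXIT | p1:escaped | p2:escaped | p3:(4,4)->(4,3)
Step 5: p0:escaped | p1:escaped | p2:escaped | p3:(4,3)->(4,2)
Step 6: p0:escaped | p1:escaped | p2:escaped | p3:(4,2)->(4,1)->EXIT

ESCAPED ESCAPED ESCAPED ESCAPED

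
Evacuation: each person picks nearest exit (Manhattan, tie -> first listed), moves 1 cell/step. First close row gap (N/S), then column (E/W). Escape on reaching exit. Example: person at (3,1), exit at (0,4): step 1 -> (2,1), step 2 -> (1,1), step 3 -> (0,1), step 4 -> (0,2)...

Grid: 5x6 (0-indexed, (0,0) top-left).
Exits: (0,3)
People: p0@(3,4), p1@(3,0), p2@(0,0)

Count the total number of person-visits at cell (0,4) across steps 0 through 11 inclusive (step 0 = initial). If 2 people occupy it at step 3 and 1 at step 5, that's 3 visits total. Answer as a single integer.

Step 0: p0@(3,4) p1@(3,0) p2@(0,0) -> at (0,4): 0 [-], cum=0
Step 1: p0@(2,4) p1@(2,0) p2@(0,1) -> at (0,4): 0 [-], cum=0
Step 2: p0@(1,4) p1@(1,0) p2@(0,2) -> at (0,4): 0 [-], cum=0
Step 3: p0@(0,4) p1@(0,0) p2@ESC -> at (0,4): 1 [p0], cum=1
Step 4: p0@ESC p1@(0,1) p2@ESC -> at (0,4): 0 [-], cum=1
Step 5: p0@ESC p1@(0,2) p2@ESC -> at (0,4): 0 [-], cum=1
Step 6: p0@ESC p1@ESC p2@ESC -> at (0,4): 0 [-], cum=1
Total visits = 1

Answer: 1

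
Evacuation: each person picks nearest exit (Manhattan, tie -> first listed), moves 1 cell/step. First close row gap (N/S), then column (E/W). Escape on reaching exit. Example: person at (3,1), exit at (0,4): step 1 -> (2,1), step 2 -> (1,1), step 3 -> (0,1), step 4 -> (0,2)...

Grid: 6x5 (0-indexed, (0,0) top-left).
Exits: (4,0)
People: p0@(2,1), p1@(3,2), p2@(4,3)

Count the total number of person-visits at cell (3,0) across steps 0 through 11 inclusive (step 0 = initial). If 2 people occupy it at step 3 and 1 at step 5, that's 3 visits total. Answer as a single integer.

Step 0: p0@(2,1) p1@(3,2) p2@(4,3) -> at (3,0): 0 [-], cum=0
Step 1: p0@(3,1) p1@(4,2) p2@(4,2) -> at (3,0): 0 [-], cum=0
Step 2: p0@(4,1) p1@(4,1) p2@(4,1) -> at (3,0): 0 [-], cum=0
Step 3: p0@ESC p1@ESC p2@ESC -> at (3,0): 0 [-], cum=0
Total visits = 0

Answer: 0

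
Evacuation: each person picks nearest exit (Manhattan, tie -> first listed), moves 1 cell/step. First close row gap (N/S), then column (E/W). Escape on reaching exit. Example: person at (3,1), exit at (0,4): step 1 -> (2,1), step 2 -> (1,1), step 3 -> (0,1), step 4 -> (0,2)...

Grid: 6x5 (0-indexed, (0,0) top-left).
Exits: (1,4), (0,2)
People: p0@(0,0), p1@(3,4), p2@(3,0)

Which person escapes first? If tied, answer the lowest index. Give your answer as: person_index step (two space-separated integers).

Answer: 0 2

Derivation:
Step 1: p0:(0,0)->(0,1) | p1:(3,4)->(2,4) | p2:(3,0)->(2,0)
Step 2: p0:(0,1)->(0,2)->EXIT | p1:(2,4)->(1,4)->EXIT | p2:(2,0)->(1,0)
Step 3: p0:escaped | p1:escaped | p2:(1,0)->(0,0)
Step 4: p0:escaped | p1:escaped | p2:(0,0)->(0,1)
Step 5: p0:escaped | p1:escaped | p2:(0,1)->(0,2)->EXIT
Exit steps: [2, 2, 5]
First to escape: p0 at step 2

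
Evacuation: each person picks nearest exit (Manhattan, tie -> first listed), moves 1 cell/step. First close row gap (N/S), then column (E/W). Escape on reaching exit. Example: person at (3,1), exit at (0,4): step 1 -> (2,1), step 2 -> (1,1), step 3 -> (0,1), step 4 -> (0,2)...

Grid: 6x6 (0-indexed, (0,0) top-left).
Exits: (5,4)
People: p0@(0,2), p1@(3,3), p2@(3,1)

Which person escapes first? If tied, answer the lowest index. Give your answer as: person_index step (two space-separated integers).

Step 1: p0:(0,2)->(1,2) | p1:(3,3)->(4,3) | p2:(3,1)->(4,1)
Step 2: p0:(1,2)->(2,2) | p1:(4,3)->(5,3) | p2:(4,1)->(5,1)
Step 3: p0:(2,2)->(3,2) | p1:(5,3)->(5,4)->EXIT | p2:(5,1)->(5,2)
Step 4: p0:(3,2)->(4,2) | p1:escaped | p2:(5,2)->(5,3)
Step 5: p0:(4,2)->(5,2) | p1:escaped | p2:(5,3)->(5,4)->EXIT
Step 6: p0:(5,2)->(5,3) | p1:escaped | p2:escaped
Step 7: p0:(5,3)->(5,4)->EXIT | p1:escaped | p2:escaped
Exit steps: [7, 3, 5]
First to escape: p1 at step 3

Answer: 1 3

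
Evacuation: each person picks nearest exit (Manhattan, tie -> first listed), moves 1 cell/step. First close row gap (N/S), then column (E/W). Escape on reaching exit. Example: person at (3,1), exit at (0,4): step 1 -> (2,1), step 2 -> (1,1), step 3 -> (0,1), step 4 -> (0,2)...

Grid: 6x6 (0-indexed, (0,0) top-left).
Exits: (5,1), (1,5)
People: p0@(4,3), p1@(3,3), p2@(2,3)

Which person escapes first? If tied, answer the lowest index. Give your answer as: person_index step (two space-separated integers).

Step 1: p0:(4,3)->(5,3) | p1:(3,3)->(4,3) | p2:(2,3)->(1,3)
Step 2: p0:(5,3)->(5,2) | p1:(4,3)->(5,3) | p2:(1,3)->(1,4)
Step 3: p0:(5,2)->(5,1)->EXIT | p1:(5,3)->(5,2) | p2:(1,4)->(1,5)->EXIT
Step 4: p0:escaped | p1:(5,2)->(5,1)->EXIT | p2:escaped
Exit steps: [3, 4, 3]
First to escape: p0 at step 3

Answer: 0 3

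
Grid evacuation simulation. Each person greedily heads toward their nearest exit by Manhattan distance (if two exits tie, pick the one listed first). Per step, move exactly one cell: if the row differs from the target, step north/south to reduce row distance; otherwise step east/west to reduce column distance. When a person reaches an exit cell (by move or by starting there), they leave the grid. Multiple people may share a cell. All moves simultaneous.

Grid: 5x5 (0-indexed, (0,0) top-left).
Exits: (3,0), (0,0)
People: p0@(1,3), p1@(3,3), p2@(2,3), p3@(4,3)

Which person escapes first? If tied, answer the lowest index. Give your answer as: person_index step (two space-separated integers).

Answer: 1 3

Derivation:
Step 1: p0:(1,3)->(0,3) | p1:(3,3)->(3,2) | p2:(2,3)->(3,3) | p3:(4,3)->(3,3)
Step 2: p0:(0,3)->(0,2) | p1:(3,2)->(3,1) | p2:(3,3)->(3,2) | p3:(3,3)->(3,2)
Step 3: p0:(0,2)->(0,1) | p1:(3,1)->(3,0)->EXIT | p2:(3,2)->(3,1) | p3:(3,2)->(3,1)
Step 4: p0:(0,1)->(0,0)->EXIT | p1:escaped | p2:(3,1)->(3,0)->EXIT | p3:(3,1)->(3,0)->EXIT
Exit steps: [4, 3, 4, 4]
First to escape: p1 at step 3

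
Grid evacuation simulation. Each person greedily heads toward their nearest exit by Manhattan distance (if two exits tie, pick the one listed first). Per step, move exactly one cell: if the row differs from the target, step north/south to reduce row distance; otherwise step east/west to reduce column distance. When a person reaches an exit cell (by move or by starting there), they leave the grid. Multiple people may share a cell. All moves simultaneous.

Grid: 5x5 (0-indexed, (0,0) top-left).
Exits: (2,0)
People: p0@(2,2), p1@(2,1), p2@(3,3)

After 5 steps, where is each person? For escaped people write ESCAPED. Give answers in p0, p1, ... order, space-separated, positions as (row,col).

Step 1: p0:(2,2)->(2,1) | p1:(2,1)->(2,0)->EXIT | p2:(3,3)->(2,3)
Step 2: p0:(2,1)->(2,0)->EXIT | p1:escaped | p2:(2,3)->(2,2)
Step 3: p0:escaped | p1:escaped | p2:(2,2)->(2,1)
Step 4: p0:escaped | p1:escaped | p2:(2,1)->(2,0)->EXIT

ESCAPED ESCAPED ESCAPED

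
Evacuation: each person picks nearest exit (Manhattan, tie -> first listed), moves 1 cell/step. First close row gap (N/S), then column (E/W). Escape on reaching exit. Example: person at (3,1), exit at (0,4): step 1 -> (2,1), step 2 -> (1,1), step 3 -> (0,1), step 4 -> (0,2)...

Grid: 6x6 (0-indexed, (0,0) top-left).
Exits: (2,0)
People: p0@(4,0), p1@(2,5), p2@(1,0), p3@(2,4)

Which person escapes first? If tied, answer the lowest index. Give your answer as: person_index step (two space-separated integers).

Step 1: p0:(4,0)->(3,0) | p1:(2,5)->(2,4) | p2:(1,0)->(2,0)->EXIT | p3:(2,4)->(2,3)
Step 2: p0:(3,0)->(2,0)->EXIT | p1:(2,4)->(2,3) | p2:escaped | p3:(2,3)->(2,2)
Step 3: p0:escaped | p1:(2,3)->(2,2) | p2:escaped | p3:(2,2)->(2,1)
Step 4: p0:escaped | p1:(2,2)->(2,1) | p2:escaped | p3:(2,1)->(2,0)->EXIT
Step 5: p0:escaped | p1:(2,1)->(2,0)->EXIT | p2:escaped | p3:escaped
Exit steps: [2, 5, 1, 4]
First to escape: p2 at step 1

Answer: 2 1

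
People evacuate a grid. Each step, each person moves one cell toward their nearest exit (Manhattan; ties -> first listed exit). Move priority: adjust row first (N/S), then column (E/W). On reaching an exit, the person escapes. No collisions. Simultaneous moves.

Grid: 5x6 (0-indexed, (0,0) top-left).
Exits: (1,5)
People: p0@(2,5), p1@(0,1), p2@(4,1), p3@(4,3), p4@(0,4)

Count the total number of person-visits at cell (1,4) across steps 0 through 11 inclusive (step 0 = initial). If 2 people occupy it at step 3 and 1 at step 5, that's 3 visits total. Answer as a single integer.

Answer: 4

Derivation:
Step 0: p0@(2,5) p1@(0,1) p2@(4,1) p3@(4,3) p4@(0,4) -> at (1,4): 0 [-], cum=0
Step 1: p0@ESC p1@(1,1) p2@(3,1) p3@(3,3) p4@(1,4) -> at (1,4): 1 [p4], cum=1
Step 2: p0@ESC p1@(1,2) p2@(2,1) p3@(2,3) p4@ESC -> at (1,4): 0 [-], cum=1
Step 3: p0@ESC p1@(1,3) p2@(1,1) p3@(1,3) p4@ESC -> at (1,4): 0 [-], cum=1
Step 4: p0@ESC p1@(1,4) p2@(1,2) p3@(1,4) p4@ESC -> at (1,4): 2 [p1,p3], cum=3
Step 5: p0@ESC p1@ESC p2@(1,3) p3@ESC p4@ESC -> at (1,4): 0 [-], cum=3
Step 6: p0@ESC p1@ESC p2@(1,4) p3@ESC p4@ESC -> at (1,4): 1 [p2], cum=4
Step 7: p0@ESC p1@ESC p2@ESC p3@ESC p4@ESC -> at (1,4): 0 [-], cum=4
Total visits = 4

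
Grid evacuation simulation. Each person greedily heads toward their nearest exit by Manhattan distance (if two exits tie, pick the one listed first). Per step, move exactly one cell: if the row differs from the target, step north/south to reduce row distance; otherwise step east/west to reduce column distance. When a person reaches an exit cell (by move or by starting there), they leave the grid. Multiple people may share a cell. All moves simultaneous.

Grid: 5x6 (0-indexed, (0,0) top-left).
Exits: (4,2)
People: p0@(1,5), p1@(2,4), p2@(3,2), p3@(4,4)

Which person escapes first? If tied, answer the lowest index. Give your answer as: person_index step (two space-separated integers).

Answer: 2 1

Derivation:
Step 1: p0:(1,5)->(2,5) | p1:(2,4)->(3,4) | p2:(3,2)->(4,2)->EXIT | p3:(4,4)->(4,3)
Step 2: p0:(2,5)->(3,5) | p1:(3,4)->(4,4) | p2:escaped | p3:(4,3)->(4,2)->EXIT
Step 3: p0:(3,5)->(4,5) | p1:(4,4)->(4,3) | p2:escaped | p3:escaped
Step 4: p0:(4,5)->(4,4) | p1:(4,3)->(4,2)->EXIT | p2:escaped | p3:escaped
Step 5: p0:(4,4)->(4,3) | p1:escaped | p2:escaped | p3:escaped
Step 6: p0:(4,3)->(4,2)->EXIT | p1:escaped | p2:escaped | p3:escaped
Exit steps: [6, 4, 1, 2]
First to escape: p2 at step 1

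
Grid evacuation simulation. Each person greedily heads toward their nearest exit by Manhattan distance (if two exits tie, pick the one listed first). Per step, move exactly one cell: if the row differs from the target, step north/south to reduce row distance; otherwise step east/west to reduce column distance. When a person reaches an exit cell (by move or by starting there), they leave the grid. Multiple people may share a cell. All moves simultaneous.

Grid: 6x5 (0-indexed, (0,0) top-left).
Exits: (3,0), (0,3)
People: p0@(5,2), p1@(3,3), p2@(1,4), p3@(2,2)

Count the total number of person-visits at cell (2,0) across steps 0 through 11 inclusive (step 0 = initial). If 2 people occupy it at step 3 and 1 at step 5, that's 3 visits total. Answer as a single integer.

Answer: 0

Derivation:
Step 0: p0@(5,2) p1@(3,3) p2@(1,4) p3@(2,2) -> at (2,0): 0 [-], cum=0
Step 1: p0@(4,2) p1@(3,2) p2@(0,4) p3@(3,2) -> at (2,0): 0 [-], cum=0
Step 2: p0@(3,2) p1@(3,1) p2@ESC p3@(3,1) -> at (2,0): 0 [-], cum=0
Step 3: p0@(3,1) p1@ESC p2@ESC p3@ESC -> at (2,0): 0 [-], cum=0
Step 4: p0@ESC p1@ESC p2@ESC p3@ESC -> at (2,0): 0 [-], cum=0
Total visits = 0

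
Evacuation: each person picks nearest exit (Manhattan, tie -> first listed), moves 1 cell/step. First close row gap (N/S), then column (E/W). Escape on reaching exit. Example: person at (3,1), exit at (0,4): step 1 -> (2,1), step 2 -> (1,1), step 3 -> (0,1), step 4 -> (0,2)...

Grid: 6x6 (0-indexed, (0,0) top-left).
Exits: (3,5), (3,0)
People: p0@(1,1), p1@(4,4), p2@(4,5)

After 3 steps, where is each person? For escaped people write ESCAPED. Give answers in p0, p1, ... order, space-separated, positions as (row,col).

Step 1: p0:(1,1)->(2,1) | p1:(4,4)->(3,4) | p2:(4,5)->(3,5)->EXIT
Step 2: p0:(2,1)->(3,1) | p1:(3,4)->(3,5)->EXIT | p2:escaped
Step 3: p0:(3,1)->(3,0)->EXIT | p1:escaped | p2:escaped

ESCAPED ESCAPED ESCAPED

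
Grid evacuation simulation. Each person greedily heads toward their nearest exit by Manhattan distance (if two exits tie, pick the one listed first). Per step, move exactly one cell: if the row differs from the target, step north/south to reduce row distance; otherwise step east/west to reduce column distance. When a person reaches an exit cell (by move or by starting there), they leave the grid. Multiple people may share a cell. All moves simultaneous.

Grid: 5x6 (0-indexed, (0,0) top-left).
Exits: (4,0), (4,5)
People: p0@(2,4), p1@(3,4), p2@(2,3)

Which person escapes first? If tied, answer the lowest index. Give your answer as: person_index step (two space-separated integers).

Answer: 1 2

Derivation:
Step 1: p0:(2,4)->(3,4) | p1:(3,4)->(4,4) | p2:(2,3)->(3,3)
Step 2: p0:(3,4)->(4,4) | p1:(4,4)->(4,5)->EXIT | p2:(3,3)->(4,3)
Step 3: p0:(4,4)->(4,5)->EXIT | p1:escaped | p2:(4,3)->(4,4)
Step 4: p0:escaped | p1:escaped | p2:(4,4)->(4,5)->EXIT
Exit steps: [3, 2, 4]
First to escape: p1 at step 2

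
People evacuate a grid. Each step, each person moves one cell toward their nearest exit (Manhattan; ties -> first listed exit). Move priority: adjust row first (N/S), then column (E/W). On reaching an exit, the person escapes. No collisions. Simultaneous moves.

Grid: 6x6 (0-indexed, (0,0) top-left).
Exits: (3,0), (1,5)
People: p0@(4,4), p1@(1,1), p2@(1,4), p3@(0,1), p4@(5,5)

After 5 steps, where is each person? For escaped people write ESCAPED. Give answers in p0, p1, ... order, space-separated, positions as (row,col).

Step 1: p0:(4,4)->(3,4) | p1:(1,1)->(2,1) | p2:(1,4)->(1,5)->EXIT | p3:(0,1)->(1,1) | p4:(5,5)->(4,5)
Step 2: p0:(3,4)->(2,4) | p1:(2,1)->(3,1) | p2:escaped | p3:(1,1)->(2,1) | p4:(4,5)->(3,5)
Step 3: p0:(2,4)->(1,4) | p1:(3,1)->(3,0)->EXIT | p2:escaped | p3:(2,1)->(3,1) | p4:(3,5)->(2,5)
Step 4: p0:(1,4)->(1,5)->EXIT | p1:escaped | p2:escaped | p3:(3,1)->(3,0)->EXIT | p4:(2,5)->(1,5)->EXIT

ESCAPED ESCAPED ESCAPED ESCAPED ESCAPED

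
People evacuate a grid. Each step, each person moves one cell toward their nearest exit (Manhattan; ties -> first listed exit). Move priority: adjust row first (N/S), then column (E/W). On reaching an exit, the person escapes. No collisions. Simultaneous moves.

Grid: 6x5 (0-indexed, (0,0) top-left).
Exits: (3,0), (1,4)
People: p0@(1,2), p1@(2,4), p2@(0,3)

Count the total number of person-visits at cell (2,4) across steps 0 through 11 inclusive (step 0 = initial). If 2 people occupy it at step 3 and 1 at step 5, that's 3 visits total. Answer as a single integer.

Step 0: p0@(1,2) p1@(2,4) p2@(0,3) -> at (2,4): 1 [p1], cum=1
Step 1: p0@(1,3) p1@ESC p2@(1,3) -> at (2,4): 0 [-], cum=1
Step 2: p0@ESC p1@ESC p2@ESC -> at (2,4): 0 [-], cum=1
Total visits = 1

Answer: 1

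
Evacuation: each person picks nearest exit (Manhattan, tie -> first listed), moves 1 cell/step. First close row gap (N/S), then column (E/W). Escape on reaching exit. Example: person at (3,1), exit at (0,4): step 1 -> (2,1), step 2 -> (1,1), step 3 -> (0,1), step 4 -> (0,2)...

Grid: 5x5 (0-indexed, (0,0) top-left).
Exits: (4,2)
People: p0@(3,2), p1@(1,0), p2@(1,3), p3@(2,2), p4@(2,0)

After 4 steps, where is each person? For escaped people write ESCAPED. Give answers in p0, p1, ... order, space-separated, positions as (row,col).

Step 1: p0:(3,2)->(4,2)->EXIT | p1:(1,0)->(2,0) | p2:(1,3)->(2,3) | p3:(2,2)->(3,2) | p4:(2,0)->(3,0)
Step 2: p0:escaped | p1:(2,0)->(3,0) | p2:(2,3)->(3,3) | p3:(3,2)->(4,2)->EXIT | p4:(3,0)->(4,0)
Step 3: p0:escaped | p1:(3,0)->(4,0) | p2:(3,3)->(4,3) | p3:escaped | p4:(4,0)->(4,1)
Step 4: p0:escaped | p1:(4,0)->(4,1) | p2:(4,3)->(4,2)->EXIT | p3:escaped | p4:(4,1)->(4,2)->EXIT

ESCAPED (4,1) ESCAPED ESCAPED ESCAPED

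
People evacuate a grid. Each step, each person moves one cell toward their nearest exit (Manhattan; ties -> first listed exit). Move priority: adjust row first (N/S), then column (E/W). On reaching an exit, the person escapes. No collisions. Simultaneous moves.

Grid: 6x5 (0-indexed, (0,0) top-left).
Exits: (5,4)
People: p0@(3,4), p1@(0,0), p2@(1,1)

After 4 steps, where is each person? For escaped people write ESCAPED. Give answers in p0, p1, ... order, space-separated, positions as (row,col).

Step 1: p0:(3,4)->(4,4) | p1:(0,0)->(1,0) | p2:(1,1)->(2,1)
Step 2: p0:(4,4)->(5,4)->EXIT | p1:(1,0)->(2,0) | p2:(2,1)->(3,1)
Step 3: p0:escaped | p1:(2,0)->(3,0) | p2:(3,1)->(4,1)
Step 4: p0:escaped | p1:(3,0)->(4,0) | p2:(4,1)->(5,1)

ESCAPED (4,0) (5,1)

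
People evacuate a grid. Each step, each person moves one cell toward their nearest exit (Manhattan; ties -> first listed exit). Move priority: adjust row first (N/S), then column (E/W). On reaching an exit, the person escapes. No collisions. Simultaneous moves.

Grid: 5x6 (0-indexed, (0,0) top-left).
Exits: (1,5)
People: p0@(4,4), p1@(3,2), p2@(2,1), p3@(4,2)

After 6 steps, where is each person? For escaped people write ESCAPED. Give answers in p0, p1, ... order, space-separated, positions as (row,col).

Step 1: p0:(4,4)->(3,4) | p1:(3,2)->(2,2) | p2:(2,1)->(1,1) | p3:(4,2)->(3,2)
Step 2: p0:(3,4)->(2,4) | p1:(2,2)->(1,2) | p2:(1,1)->(1,2) | p3:(3,2)->(2,2)
Step 3: p0:(2,4)->(1,4) | p1:(1,2)->(1,3) | p2:(1,2)->(1,3) | p3:(2,2)->(1,2)
Step 4: p0:(1,4)->(1,5)->EXIT | p1:(1,3)->(1,4) | p2:(1,3)->(1,4) | p3:(1,2)->(1,3)
Step 5: p0:escaped | p1:(1,4)->(1,5)->EXIT | p2:(1,4)->(1,5)->EXIT | p3:(1,3)->(1,4)
Step 6: p0:escaped | p1:escaped | p2:escaped | p3:(1,4)->(1,5)->EXIT

ESCAPED ESCAPED ESCAPED ESCAPED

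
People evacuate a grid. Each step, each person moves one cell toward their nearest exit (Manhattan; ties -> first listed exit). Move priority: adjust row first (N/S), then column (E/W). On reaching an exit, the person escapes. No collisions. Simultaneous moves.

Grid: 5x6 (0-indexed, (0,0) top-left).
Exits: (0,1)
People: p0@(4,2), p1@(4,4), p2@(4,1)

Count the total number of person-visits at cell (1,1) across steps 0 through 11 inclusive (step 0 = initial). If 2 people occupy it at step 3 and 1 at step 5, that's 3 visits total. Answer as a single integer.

Step 0: p0@(4,2) p1@(4,4) p2@(4,1) -> at (1,1): 0 [-], cum=0
Step 1: p0@(3,2) p1@(3,4) p2@(3,1) -> at (1,1): 0 [-], cum=0
Step 2: p0@(2,2) p1@(2,4) p2@(2,1) -> at (1,1): 0 [-], cum=0
Step 3: p0@(1,2) p1@(1,4) p2@(1,1) -> at (1,1): 1 [p2], cum=1
Step 4: p0@(0,2) p1@(0,4) p2@ESC -> at (1,1): 0 [-], cum=1
Step 5: p0@ESC p1@(0,3) p2@ESC -> at (1,1): 0 [-], cum=1
Step 6: p0@ESC p1@(0,2) p2@ESC -> at (1,1): 0 [-], cum=1
Step 7: p0@ESC p1@ESC p2@ESC -> at (1,1): 0 [-], cum=1
Total visits = 1

Answer: 1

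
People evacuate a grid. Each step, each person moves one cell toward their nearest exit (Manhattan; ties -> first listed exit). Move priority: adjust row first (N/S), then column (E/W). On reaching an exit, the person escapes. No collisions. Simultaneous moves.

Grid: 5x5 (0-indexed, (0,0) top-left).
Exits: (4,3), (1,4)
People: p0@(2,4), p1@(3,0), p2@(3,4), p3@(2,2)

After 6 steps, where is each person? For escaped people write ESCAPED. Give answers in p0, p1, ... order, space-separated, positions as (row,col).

Step 1: p0:(2,4)->(1,4)->EXIT | p1:(3,0)->(4,0) | p2:(3,4)->(4,4) | p3:(2,2)->(3,2)
Step 2: p0:escaped | p1:(4,0)->(4,1) | p2:(4,4)->(4,3)->EXIT | p3:(3,2)->(4,2)
Step 3: p0:escaped | p1:(4,1)->(4,2) | p2:escaped | p3:(4,2)->(4,3)->EXIT
Step 4: p0:escaped | p1:(4,2)->(4,3)->EXIT | p2:escaped | p3:escaped

ESCAPED ESCAPED ESCAPED ESCAPED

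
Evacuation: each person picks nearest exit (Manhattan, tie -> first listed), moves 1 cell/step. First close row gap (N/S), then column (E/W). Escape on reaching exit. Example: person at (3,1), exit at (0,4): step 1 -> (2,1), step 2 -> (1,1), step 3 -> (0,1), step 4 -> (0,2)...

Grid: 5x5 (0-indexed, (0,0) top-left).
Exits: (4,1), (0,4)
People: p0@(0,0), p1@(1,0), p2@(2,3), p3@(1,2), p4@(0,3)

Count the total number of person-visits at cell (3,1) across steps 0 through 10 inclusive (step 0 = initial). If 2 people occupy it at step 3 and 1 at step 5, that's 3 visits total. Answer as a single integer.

Step 0: p0@(0,0) p1@(1,0) p2@(2,3) p3@(1,2) p4@(0,3) -> at (3,1): 0 [-], cum=0
Step 1: p0@(0,1) p1@(2,0) p2@(1,3) p3@(0,2) p4@ESC -> at (3,1): 0 [-], cum=0
Step 2: p0@(0,2) p1@(3,0) p2@(0,3) p3@(0,3) p4@ESC -> at (3,1): 0 [-], cum=0
Step 3: p0@(0,3) p1@(4,0) p2@ESC p3@ESC p4@ESC -> at (3,1): 0 [-], cum=0
Step 4: p0@ESC p1@ESC p2@ESC p3@ESC p4@ESC -> at (3,1): 0 [-], cum=0
Total visits = 0

Answer: 0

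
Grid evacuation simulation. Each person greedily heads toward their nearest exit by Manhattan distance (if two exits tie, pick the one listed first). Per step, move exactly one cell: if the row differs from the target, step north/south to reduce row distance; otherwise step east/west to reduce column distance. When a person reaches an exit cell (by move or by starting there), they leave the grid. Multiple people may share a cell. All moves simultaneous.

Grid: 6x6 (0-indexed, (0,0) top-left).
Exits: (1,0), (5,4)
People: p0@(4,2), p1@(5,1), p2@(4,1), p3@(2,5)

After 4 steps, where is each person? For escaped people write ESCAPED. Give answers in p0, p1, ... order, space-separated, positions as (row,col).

Step 1: p0:(4,2)->(5,2) | p1:(5,1)->(5,2) | p2:(4,1)->(3,1) | p3:(2,5)->(3,5)
Step 2: p0:(5,2)->(5,3) | p1:(5,2)->(5,3) | p2:(3,1)->(2,1) | p3:(3,5)->(4,5)
Step 3: p0:(5,3)->(5,4)->EXIT | p1:(5,3)->(5,4)->EXIT | p2:(2,1)->(1,1) | p3:(4,5)->(5,5)
Step 4: p0:escaped | p1:escaped | p2:(1,1)->(1,0)->EXIT | p3:(5,5)->(5,4)->EXIT

ESCAPED ESCAPED ESCAPED ESCAPED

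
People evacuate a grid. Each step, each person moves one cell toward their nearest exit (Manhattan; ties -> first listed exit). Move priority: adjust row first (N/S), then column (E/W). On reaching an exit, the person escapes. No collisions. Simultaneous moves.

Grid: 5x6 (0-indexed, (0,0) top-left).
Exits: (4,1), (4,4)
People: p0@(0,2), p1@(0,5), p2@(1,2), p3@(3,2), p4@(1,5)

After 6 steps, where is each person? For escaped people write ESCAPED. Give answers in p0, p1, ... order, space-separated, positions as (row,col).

Step 1: p0:(0,2)->(1,2) | p1:(0,5)->(1,5) | p2:(1,2)->(2,2) | p3:(3,2)->(4,2) | p4:(1,5)->(2,5)
Step 2: p0:(1,2)->(2,2) | p1:(1,5)->(2,5) | p2:(2,2)->(3,2) | p3:(4,2)->(4,1)->EXIT | p4:(2,5)->(3,5)
Step 3: p0:(2,2)->(3,2) | p1:(2,5)->(3,5) | p2:(3,2)->(4,2) | p3:escaped | p4:(3,5)->(4,5)
Step 4: p0:(3,2)->(4,2) | p1:(3,5)->(4,5) | p2:(4,2)->(4,1)->EXIT | p3:escaped | p4:(4,5)->(4,4)->EXIT
Step 5: p0:(4,2)->(4,1)->EXIT | p1:(4,5)->(4,4)->EXIT | p2:escaped | p3:escaped | p4:escaped

ESCAPED ESCAPED ESCAPED ESCAPED ESCAPED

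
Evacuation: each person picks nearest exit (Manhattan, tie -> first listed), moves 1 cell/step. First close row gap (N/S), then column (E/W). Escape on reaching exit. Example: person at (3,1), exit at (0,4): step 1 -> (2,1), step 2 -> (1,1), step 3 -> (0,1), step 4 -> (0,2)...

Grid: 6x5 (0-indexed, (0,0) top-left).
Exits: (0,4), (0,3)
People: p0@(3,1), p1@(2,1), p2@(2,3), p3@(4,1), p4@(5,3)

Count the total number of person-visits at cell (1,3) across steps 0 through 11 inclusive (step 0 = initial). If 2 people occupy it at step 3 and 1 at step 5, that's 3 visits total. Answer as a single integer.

Answer: 2

Derivation:
Step 0: p0@(3,1) p1@(2,1) p2@(2,3) p3@(4,1) p4@(5,3) -> at (1,3): 0 [-], cum=0
Step 1: p0@(2,1) p1@(1,1) p2@(1,3) p3@(3,1) p4@(4,3) -> at (1,3): 1 [p2], cum=1
Step 2: p0@(1,1) p1@(0,1) p2@ESC p3@(2,1) p4@(3,3) -> at (1,3): 0 [-], cum=1
Step 3: p0@(0,1) p1@(0,2) p2@ESC p3@(1,1) p4@(2,3) -> at (1,3): 0 [-], cum=1
Step 4: p0@(0,2) p1@ESC p2@ESC p3@(0,1) p4@(1,3) -> at (1,3): 1 [p4], cum=2
Step 5: p0@ESC p1@ESC p2@ESC p3@(0,2) p4@ESC -> at (1,3): 0 [-], cum=2
Step 6: p0@ESC p1@ESC p2@ESC p3@ESC p4@ESC -> at (1,3): 0 [-], cum=2
Total visits = 2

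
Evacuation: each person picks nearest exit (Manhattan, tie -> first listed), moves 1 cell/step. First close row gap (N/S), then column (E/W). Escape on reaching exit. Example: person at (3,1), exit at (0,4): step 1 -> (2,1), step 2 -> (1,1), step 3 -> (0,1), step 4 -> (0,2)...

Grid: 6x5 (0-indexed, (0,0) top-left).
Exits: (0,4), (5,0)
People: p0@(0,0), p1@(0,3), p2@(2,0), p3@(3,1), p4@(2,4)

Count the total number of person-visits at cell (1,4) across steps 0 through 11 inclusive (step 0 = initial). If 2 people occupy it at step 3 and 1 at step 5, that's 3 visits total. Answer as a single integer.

Answer: 1

Derivation:
Step 0: p0@(0,0) p1@(0,3) p2@(2,0) p3@(3,1) p4@(2,4) -> at (1,4): 0 [-], cum=0
Step 1: p0@(0,1) p1@ESC p2@(3,0) p3@(4,1) p4@(1,4) -> at (1,4): 1 [p4], cum=1
Step 2: p0@(0,2) p1@ESC p2@(4,0) p3@(5,1) p4@ESC -> at (1,4): 0 [-], cum=1
Step 3: p0@(0,3) p1@ESC p2@ESC p3@ESC p4@ESC -> at (1,4): 0 [-], cum=1
Step 4: p0@ESC p1@ESC p2@ESC p3@ESC p4@ESC -> at (1,4): 0 [-], cum=1
Total visits = 1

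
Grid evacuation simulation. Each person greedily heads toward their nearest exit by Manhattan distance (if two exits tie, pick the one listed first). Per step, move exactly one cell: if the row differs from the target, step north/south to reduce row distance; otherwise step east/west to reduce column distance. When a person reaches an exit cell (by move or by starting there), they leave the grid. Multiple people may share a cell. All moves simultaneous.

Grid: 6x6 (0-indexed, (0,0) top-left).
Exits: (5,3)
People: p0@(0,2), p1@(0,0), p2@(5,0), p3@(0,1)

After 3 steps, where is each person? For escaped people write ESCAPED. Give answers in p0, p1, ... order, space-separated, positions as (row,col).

Step 1: p0:(0,2)->(1,2) | p1:(0,0)->(1,0) | p2:(5,0)->(5,1) | p3:(0,1)->(1,1)
Step 2: p0:(1,2)->(2,2) | p1:(1,0)->(2,0) | p2:(5,1)->(5,2) | p3:(1,1)->(2,1)
Step 3: p0:(2,2)->(3,2) | p1:(2,0)->(3,0) | p2:(5,2)->(5,3)->EXIT | p3:(2,1)->(3,1)

(3,2) (3,0) ESCAPED (3,1)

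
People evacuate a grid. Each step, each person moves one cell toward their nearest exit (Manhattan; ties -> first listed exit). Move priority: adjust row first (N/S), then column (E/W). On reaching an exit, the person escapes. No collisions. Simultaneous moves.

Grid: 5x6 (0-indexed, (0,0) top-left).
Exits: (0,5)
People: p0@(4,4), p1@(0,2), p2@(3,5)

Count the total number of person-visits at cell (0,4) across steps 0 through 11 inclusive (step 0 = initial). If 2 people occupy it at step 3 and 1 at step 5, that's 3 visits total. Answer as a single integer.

Answer: 2

Derivation:
Step 0: p0@(4,4) p1@(0,2) p2@(3,5) -> at (0,4): 0 [-], cum=0
Step 1: p0@(3,4) p1@(0,3) p2@(2,5) -> at (0,4): 0 [-], cum=0
Step 2: p0@(2,4) p1@(0,4) p2@(1,5) -> at (0,4): 1 [p1], cum=1
Step 3: p0@(1,4) p1@ESC p2@ESC -> at (0,4): 0 [-], cum=1
Step 4: p0@(0,4) p1@ESC p2@ESC -> at (0,4): 1 [p0], cum=2
Step 5: p0@ESC p1@ESC p2@ESC -> at (0,4): 0 [-], cum=2
Total visits = 2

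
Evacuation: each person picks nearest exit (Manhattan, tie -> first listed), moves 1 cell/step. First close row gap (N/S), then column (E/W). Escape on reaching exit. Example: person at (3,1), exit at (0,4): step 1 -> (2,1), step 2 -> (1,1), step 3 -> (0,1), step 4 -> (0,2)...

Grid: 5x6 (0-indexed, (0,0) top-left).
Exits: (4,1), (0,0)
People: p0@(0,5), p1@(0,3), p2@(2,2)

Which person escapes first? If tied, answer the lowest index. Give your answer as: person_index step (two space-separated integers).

Answer: 1 3

Derivation:
Step 1: p0:(0,5)->(0,4) | p1:(0,3)->(0,2) | p2:(2,2)->(3,2)
Step 2: p0:(0,4)->(0,3) | p1:(0,2)->(0,1) | p2:(3,2)->(4,2)
Step 3: p0:(0,3)->(0,2) | p1:(0,1)->(0,0)->EXIT | p2:(4,2)->(4,1)->EXIT
Step 4: p0:(0,2)->(0,1) | p1:escaped | p2:escaped
Step 5: p0:(0,1)->(0,0)->EXIT | p1:escaped | p2:escaped
Exit steps: [5, 3, 3]
First to escape: p1 at step 3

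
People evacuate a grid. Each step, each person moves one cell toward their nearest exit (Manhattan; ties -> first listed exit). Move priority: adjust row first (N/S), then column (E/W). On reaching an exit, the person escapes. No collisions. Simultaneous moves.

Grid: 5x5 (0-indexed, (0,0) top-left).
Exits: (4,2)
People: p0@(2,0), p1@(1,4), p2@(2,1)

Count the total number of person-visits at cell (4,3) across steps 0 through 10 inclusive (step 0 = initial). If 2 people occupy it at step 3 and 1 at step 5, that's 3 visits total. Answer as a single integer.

Step 0: p0@(2,0) p1@(1,4) p2@(2,1) -> at (4,3): 0 [-], cum=0
Step 1: p0@(3,0) p1@(2,4) p2@(3,1) -> at (4,3): 0 [-], cum=0
Step 2: p0@(4,0) p1@(3,4) p2@(4,1) -> at (4,3): 0 [-], cum=0
Step 3: p0@(4,1) p1@(4,4) p2@ESC -> at (4,3): 0 [-], cum=0
Step 4: p0@ESC p1@(4,3) p2@ESC -> at (4,3): 1 [p1], cum=1
Step 5: p0@ESC p1@ESC p2@ESC -> at (4,3): 0 [-], cum=1
Total visits = 1

Answer: 1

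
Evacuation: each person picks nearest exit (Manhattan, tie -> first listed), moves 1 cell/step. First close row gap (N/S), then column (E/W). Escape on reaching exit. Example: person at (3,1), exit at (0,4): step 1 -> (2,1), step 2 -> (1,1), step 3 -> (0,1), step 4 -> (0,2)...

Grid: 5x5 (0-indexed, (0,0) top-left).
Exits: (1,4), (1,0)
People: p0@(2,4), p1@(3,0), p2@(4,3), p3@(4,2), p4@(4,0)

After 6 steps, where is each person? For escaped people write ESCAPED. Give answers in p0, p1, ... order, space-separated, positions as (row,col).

Step 1: p0:(2,4)->(1,4)->EXIT | p1:(3,0)->(2,0) | p2:(4,3)->(3,3) | p3:(4,2)->(3,2) | p4:(4,0)->(3,0)
Step 2: p0:escaped | p1:(2,0)->(1,0)->EXIT | p2:(3,3)->(2,3) | p3:(3,2)->(2,2) | p4:(3,0)->(2,0)
Step 3: p0:escaped | p1:escaped | p2:(2,3)->(1,3) | p3:(2,2)->(1,2) | p4:(2,0)->(1,0)->EXIT
Step 4: p0:escaped | p1:escaped | p2:(1,3)->(1,4)->EXIT | p3:(1,2)->(1,3) | p4:escaped
Step 5: p0:escaped | p1:escaped | p2:escaped | p3:(1,3)->(1,4)->EXIT | p4:escaped

ESCAPED ESCAPED ESCAPED ESCAPED ESCAPED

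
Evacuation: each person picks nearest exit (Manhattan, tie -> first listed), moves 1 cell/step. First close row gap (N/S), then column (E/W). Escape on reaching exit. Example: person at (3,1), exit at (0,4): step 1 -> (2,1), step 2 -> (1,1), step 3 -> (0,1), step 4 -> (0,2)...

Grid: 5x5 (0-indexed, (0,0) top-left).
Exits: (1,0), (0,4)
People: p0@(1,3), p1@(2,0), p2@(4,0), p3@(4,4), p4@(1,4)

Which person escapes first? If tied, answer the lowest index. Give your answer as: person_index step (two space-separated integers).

Answer: 1 1

Derivation:
Step 1: p0:(1,3)->(0,3) | p1:(2,0)->(1,0)->EXIT | p2:(4,0)->(3,0) | p3:(4,4)->(3,4) | p4:(1,4)->(0,4)->EXIT
Step 2: p0:(0,3)->(0,4)->EXIT | p1:escaped | p2:(3,0)->(2,0) | p3:(3,4)->(2,4) | p4:escaped
Step 3: p0:escaped | p1:escaped | p2:(2,0)->(1,0)->EXIT | p3:(2,4)->(1,4) | p4:escaped
Step 4: p0:escaped | p1:escaped | p2:escaped | p3:(1,4)->(0,4)->EXIT | p4:escaped
Exit steps: [2, 1, 3, 4, 1]
First to escape: p1 at step 1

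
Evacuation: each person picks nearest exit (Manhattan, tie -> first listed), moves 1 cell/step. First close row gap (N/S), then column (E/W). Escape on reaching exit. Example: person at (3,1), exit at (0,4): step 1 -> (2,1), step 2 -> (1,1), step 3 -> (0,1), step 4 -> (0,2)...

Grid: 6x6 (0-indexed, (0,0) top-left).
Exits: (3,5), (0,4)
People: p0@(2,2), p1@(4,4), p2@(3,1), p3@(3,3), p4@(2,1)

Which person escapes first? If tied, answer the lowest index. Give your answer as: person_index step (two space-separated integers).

Step 1: p0:(2,2)->(3,2) | p1:(4,4)->(3,4) | p2:(3,1)->(3,2) | p3:(3,3)->(3,4) | p4:(2,1)->(3,1)
Step 2: p0:(3,2)->(3,3) | p1:(3,4)->(3,5)->EXIT | p2:(3,2)->(3,3) | p3:(3,4)->(3,5)->EXIT | p4:(3,1)->(3,2)
Step 3: p0:(3,3)->(3,4) | p1:escaped | p2:(3,3)->(3,4) | p3:escaped | p4:(3,2)->(3,3)
Step 4: p0:(3,4)->(3,5)->EXIT | p1:escaped | p2:(3,4)->(3,5)->EXIT | p3:escaped | p4:(3,3)->(3,4)
Step 5: p0:escaped | p1:escaped | p2:escaped | p3:escaped | p4:(3,4)->(3,5)->EXIT
Exit steps: [4, 2, 4, 2, 5]
First to escape: p1 at step 2

Answer: 1 2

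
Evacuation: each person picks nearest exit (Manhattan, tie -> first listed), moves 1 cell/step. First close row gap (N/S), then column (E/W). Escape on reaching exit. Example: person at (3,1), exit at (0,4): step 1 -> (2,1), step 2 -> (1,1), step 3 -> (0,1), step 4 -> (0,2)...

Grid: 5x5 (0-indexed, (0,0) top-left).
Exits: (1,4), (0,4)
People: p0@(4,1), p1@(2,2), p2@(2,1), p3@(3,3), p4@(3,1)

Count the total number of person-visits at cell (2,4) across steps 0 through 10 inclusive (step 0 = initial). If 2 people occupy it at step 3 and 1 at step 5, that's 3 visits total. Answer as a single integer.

Step 0: p0@(4,1) p1@(2,2) p2@(2,1) p3@(3,3) p4@(3,1) -> at (2,4): 0 [-], cum=0
Step 1: p0@(3,1) p1@(1,2) p2@(1,1) p3@(2,3) p4@(2,1) -> at (2,4): 0 [-], cum=0
Step 2: p0@(2,1) p1@(1,3) p2@(1,2) p3@(1,3) p4@(1,1) -> at (2,4): 0 [-], cum=0
Step 3: p0@(1,1) p1@ESC p2@(1,3) p3@ESC p4@(1,2) -> at (2,4): 0 [-], cum=0
Step 4: p0@(1,2) p1@ESC p2@ESC p3@ESC p4@(1,3) -> at (2,4): 0 [-], cum=0
Step 5: p0@(1,3) p1@ESC p2@ESC p3@ESC p4@ESC -> at (2,4): 0 [-], cum=0
Step 6: p0@ESC p1@ESC p2@ESC p3@ESC p4@ESC -> at (2,4): 0 [-], cum=0
Total visits = 0

Answer: 0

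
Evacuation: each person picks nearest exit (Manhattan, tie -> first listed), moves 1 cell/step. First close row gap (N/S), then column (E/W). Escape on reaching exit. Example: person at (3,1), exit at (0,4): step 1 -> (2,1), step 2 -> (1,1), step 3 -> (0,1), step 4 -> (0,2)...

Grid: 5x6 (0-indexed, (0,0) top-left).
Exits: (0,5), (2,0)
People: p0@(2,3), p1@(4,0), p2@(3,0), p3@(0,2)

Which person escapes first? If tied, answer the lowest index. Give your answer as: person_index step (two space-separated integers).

Step 1: p0:(2,3)->(2,2) | p1:(4,0)->(3,0) | p2:(3,0)->(2,0)->EXIT | p3:(0,2)->(0,3)
Step 2: p0:(2,2)->(2,1) | p1:(3,0)->(2,0)->EXIT | p2:escaped | p3:(0,3)->(0,4)
Step 3: p0:(2,1)->(2,0)->EXIT | p1:escaped | p2:escaped | p3:(0,4)->(0,5)->EXIT
Exit steps: [3, 2, 1, 3]
First to escape: p2 at step 1

Answer: 2 1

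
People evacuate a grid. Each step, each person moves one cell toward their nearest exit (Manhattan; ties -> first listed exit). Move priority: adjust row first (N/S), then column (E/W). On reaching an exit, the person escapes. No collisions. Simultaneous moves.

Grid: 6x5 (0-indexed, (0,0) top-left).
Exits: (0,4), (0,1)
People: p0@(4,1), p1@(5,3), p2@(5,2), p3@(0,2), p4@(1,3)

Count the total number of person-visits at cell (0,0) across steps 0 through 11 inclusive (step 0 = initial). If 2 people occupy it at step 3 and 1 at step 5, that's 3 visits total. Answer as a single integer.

Answer: 0

Derivation:
Step 0: p0@(4,1) p1@(5,3) p2@(5,2) p3@(0,2) p4@(1,3) -> at (0,0): 0 [-], cum=0
Step 1: p0@(3,1) p1@(4,3) p2@(4,2) p3@ESC p4@(0,3) -> at (0,0): 0 [-], cum=0
Step 2: p0@(2,1) p1@(3,3) p2@(3,2) p3@ESC p4@ESC -> at (0,0): 0 [-], cum=0
Step 3: p0@(1,1) p1@(2,3) p2@(2,2) p3@ESC p4@ESC -> at (0,0): 0 [-], cum=0
Step 4: p0@ESC p1@(1,3) p2@(1,2) p3@ESC p4@ESC -> at (0,0): 0 [-], cum=0
Step 5: p0@ESC p1@(0,3) p2@(0,2) p3@ESC p4@ESC -> at (0,0): 0 [-], cum=0
Step 6: p0@ESC p1@ESC p2@ESC p3@ESC p4@ESC -> at (0,0): 0 [-], cum=0
Total visits = 0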